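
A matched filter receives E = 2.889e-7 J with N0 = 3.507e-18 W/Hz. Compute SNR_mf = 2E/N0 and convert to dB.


SNR_lin = 2 * 2.889e-7 / 3.507e-18 = 1.648e11
SNR_dB = 10*log10(1.648e11) = 112.2 dB

112.2 dB


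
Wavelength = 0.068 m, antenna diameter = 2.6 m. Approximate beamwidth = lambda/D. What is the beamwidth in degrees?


BW_rad = 0.068 / 2.6 = 0.026154
BW_deg = 1.5 degrees

1.5 degrees


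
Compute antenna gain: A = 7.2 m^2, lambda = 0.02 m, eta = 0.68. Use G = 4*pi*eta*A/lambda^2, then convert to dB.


G_linear = 4*pi*0.68*7.2/0.02^2 = 153812.38
G_dB = 10*log10(153812.38) = 51.9 dB

51.9 dB


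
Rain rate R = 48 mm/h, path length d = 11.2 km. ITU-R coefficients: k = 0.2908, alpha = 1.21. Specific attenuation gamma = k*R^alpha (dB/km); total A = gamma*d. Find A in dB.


gamma = 0.2908 * 48^1.21 = 31.469968 dB/km
A = 31.469968 * 11.2 = 352.46 dB

352.46 dB


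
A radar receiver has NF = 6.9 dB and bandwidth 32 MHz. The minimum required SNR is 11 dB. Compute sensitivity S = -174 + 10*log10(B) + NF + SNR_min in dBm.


10*log10(32000000.0) = 75.05
S = -174 + 75.05 + 6.9 + 11 = -81.0 dBm

-81.0 dBm


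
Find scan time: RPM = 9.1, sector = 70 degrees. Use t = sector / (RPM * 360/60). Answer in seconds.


t = 70 / (9.1 * 360) * 60 = 1.28 s

1.28 s


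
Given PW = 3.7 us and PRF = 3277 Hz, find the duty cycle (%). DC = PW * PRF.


DC = 3.7e-6 * 3277 * 100 = 1.21%

1.21%


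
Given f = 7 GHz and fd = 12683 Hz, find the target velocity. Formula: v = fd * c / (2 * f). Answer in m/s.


v = 12683 * 3e8 / (2 * 7000000000.0) = 271.8 m/s

271.8 m/s


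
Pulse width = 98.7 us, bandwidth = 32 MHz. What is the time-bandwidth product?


TBP = 98.7 * 32 = 3158.4

3158.4


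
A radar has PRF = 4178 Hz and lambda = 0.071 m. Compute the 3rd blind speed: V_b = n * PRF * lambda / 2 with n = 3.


V_blind = 3 * 4178 * 0.071 / 2 = 445.0 m/s

445.0 m/s


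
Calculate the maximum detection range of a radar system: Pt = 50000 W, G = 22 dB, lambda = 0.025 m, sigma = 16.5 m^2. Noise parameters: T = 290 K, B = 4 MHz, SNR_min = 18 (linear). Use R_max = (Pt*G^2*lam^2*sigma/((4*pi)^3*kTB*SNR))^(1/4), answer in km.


G_lin = 10^(22/10) = 158.489319
R^4 = 50000 * 158.489319^2 * 0.025^2 * 16.5 / ((4*pi)^3 * 1.38e-23 * 290 * 4000000.0 * 18)
R^4 = 2.26514e16 m^4
R_max = (2.26514e16)^(1/4) = 12268.0 m = 12.3 km

12.3 km


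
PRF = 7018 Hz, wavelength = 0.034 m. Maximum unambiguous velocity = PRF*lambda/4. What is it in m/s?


V_ua = 7018 * 0.034 / 4 = 59.7 m/s

59.7 m/s


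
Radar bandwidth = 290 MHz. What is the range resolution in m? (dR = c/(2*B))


dR = 3e8 / (2 * 290000000.0) = 0.52 m

0.52 m


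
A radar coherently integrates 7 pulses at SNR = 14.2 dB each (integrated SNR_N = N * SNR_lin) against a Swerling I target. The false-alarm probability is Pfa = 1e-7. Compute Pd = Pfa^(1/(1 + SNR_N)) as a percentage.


SNR_lin = 10^(14.2/10) = 26.30268
SNR_N = 7 * 26.30268 = 184.11876
1/(1 + SNR_N) = 1/185.11876 = 0.0054019
Pd = (1e-7)^0.0054019 = 0.91661
Pd = 91.7%

91.7%


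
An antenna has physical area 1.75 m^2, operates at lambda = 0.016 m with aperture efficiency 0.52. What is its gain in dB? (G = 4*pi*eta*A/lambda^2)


G_linear = 4*pi*0.52*1.75/0.016^2 = 44669.52
G_dB = 10*log10(44669.52) = 46.5 dB

46.5 dB


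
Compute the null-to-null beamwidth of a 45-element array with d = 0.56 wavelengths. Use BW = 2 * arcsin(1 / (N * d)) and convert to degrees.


1/(N*d) = 1/(45*0.56) = 0.039683
BW = 2*arcsin(0.039683) = 4.5 degrees

4.5 degrees


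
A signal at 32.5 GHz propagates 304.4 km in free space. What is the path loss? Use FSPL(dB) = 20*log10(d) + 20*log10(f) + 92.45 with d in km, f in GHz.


20*log10(304.4) = 49.67
20*log10(32.5) = 30.24
FSPL = 172.4 dB

172.4 dB


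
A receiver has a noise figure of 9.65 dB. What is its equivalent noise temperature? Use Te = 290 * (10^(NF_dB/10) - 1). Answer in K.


NF_lin = 10^(9.65/10) = 9.225714
Te = 290 * (9.225714 - 1) = 2385.5 K

2385.5 K


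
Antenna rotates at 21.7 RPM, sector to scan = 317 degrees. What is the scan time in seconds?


t = 317 / (21.7 * 360) * 60 = 2.43 s

2.43 s


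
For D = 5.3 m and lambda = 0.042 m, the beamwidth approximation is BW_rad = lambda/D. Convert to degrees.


BW_rad = 0.042 / 5.3 = 0.007925
BW_deg = 0.45 degrees

0.45 degrees


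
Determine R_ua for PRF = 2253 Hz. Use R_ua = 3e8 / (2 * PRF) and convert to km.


R_ua = 3e8 / (2 * 2253) = 66577.9 m = 66.6 km

66.6 km


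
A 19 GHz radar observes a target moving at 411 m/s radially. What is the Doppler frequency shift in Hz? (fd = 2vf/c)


fd = 2 * 411 * 19000000000.0 / 3e8 = 52060.0 Hz

52060.0 Hz


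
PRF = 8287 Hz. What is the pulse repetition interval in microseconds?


PRI = 1/8287 = 0.0001206709 s = 120.7 us

120.7 us


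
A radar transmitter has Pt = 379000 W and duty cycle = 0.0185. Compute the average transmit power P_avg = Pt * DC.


P_avg = 379000 * 0.0185 = 7011.5 W

7011.5 W


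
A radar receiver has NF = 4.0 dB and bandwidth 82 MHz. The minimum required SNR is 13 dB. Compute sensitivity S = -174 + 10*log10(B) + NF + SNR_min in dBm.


10*log10(82000000.0) = 79.14
S = -174 + 79.14 + 4.0 + 13 = -77.9 dBm

-77.9 dBm


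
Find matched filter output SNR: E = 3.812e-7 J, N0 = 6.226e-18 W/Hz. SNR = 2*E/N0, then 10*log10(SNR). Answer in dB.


SNR_lin = 2 * 3.812e-7 / 6.226e-18 = 1.225e11
SNR_dB = 10*log10(1.225e11) = 110.9 dB

110.9 dB


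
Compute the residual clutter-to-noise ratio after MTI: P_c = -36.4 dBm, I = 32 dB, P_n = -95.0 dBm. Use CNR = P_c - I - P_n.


CNR = -36.4 - 32 - (-95.0) = 26.6 dB

26.6 dB


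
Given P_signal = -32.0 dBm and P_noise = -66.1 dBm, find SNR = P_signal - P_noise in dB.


SNR = -32.0 - (-66.1) = 34.1 dB

34.1 dB


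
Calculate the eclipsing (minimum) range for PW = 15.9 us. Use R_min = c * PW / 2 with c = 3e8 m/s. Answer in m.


R_min = 3e8 * 15.9e-6 / 2 = 2385.0 m

2385.0 m


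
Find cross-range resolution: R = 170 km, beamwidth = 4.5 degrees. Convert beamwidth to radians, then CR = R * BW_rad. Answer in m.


BW_rad = 0.078539816
CR = 170000 * 0.078539816 = 13351.8 m

13351.8 m


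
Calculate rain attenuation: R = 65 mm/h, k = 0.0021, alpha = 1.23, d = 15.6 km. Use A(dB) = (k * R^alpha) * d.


gamma = 0.0021 * 65^1.23 = 0.356535 dB/km
A = 0.356535 * 15.6 = 5.56 dB

5.56 dB


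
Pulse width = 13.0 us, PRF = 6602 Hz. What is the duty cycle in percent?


DC = 13.0e-6 * 6602 * 100 = 8.58%

8.58%


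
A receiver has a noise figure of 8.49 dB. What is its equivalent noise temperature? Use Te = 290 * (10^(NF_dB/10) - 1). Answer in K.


NF_lin = 10^(8.49/10) = 7.063176
Te = 290 * (7.063176 - 1) = 1758.3 K

1758.3 K


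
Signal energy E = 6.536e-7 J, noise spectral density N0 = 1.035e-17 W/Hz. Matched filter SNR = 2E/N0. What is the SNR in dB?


SNR_lin = 2 * 6.536e-7 / 1.035e-17 = 1.263e11
SNR_dB = 10*log10(1.263e11) = 111.0 dB

111.0 dB


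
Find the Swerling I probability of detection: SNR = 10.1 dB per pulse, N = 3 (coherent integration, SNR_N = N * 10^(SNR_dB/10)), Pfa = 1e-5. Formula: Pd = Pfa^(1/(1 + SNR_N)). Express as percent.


SNR_lin = 10^(10.1/10) = 10.23293
SNR_N = 3 * 10.23293 = 30.69879
1/(1 + SNR_N) = 1/31.69879 = 0.0315469
Pd = (1e-5)^0.0315469 = 0.69545
Pd = 69.5%

69.5%


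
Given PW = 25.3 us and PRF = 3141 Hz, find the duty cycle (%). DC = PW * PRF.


DC = 25.3e-6 * 3141 * 100 = 7.95%

7.95%


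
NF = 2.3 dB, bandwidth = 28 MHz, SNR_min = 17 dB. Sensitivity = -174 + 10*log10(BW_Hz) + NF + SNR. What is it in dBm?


10*log10(28000000.0) = 74.47
S = -174 + 74.47 + 2.3 + 17 = -80.2 dBm

-80.2 dBm


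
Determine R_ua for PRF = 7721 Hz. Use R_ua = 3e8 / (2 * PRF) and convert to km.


R_ua = 3e8 / (2 * 7721) = 19427.5 m = 19.4 km

19.4 km


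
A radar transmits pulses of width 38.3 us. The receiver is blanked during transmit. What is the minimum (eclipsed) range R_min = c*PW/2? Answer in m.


R_min = 3e8 * 38.3e-6 / 2 = 5745.0 m

5745.0 m


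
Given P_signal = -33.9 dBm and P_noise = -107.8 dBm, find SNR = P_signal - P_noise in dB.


SNR = -33.9 - (-107.8) = 73.9 dB

73.9 dB


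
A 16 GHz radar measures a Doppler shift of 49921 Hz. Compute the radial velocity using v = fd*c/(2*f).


v = 49921 * 3e8 / (2 * 16000000000.0) = 468.0 m/s

468.0 m/s


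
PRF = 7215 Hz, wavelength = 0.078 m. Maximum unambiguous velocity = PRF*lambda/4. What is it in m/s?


V_ua = 7215 * 0.078 / 4 = 140.7 m/s

140.7 m/s


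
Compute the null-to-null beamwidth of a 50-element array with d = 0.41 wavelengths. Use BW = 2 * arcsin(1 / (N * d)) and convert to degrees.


1/(N*d) = 1/(50*0.41) = 0.04878
BW = 2*arcsin(0.04878) = 5.6 degrees

5.6 degrees


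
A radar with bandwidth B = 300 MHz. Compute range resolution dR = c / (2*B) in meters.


dR = 3e8 / (2 * 300000000.0) = 0.5 m

0.5 m


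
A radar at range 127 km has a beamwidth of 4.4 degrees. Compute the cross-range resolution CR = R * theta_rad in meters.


BW_rad = 0.076794487
CR = 127000 * 0.076794487 = 9752.9 m

9752.9 m


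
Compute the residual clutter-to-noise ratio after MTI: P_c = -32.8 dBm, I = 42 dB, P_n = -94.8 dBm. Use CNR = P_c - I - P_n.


CNR = -32.8 - 42 - (-94.8) = 20.0 dB

20.0 dB


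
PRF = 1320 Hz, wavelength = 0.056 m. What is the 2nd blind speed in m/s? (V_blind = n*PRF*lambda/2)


V_blind = 2 * 1320 * 0.056 / 2 = 73.9 m/s

73.9 m/s


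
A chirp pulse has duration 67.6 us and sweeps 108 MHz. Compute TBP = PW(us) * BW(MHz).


TBP = 67.6 * 108 = 7300.8

7300.8


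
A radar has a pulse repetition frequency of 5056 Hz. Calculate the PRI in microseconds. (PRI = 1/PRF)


PRI = 1/5056 = 0.0001977848 s = 197.8 us

197.8 us


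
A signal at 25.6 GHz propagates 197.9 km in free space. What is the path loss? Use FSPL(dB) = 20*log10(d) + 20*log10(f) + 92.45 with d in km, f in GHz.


20*log10(197.9) = 45.93
20*log10(25.6) = 28.16
FSPL = 166.5 dB

166.5 dB


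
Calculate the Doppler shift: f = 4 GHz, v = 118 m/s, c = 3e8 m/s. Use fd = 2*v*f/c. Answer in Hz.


fd = 2 * 118 * 4000000000.0 / 3e8 = 3146.7 Hz

3146.7 Hz


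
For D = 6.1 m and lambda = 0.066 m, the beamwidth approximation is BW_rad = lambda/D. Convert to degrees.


BW_rad = 0.066 / 6.1 = 0.01082
BW_deg = 0.62 degrees

0.62 degrees


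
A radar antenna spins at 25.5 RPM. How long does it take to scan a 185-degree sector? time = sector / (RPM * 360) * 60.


t = 185 / (25.5 * 360) * 60 = 1.21 s

1.21 s


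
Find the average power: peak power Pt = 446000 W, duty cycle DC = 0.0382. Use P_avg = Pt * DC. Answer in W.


P_avg = 446000 * 0.0382 = 17037.2 W

17037.2 W


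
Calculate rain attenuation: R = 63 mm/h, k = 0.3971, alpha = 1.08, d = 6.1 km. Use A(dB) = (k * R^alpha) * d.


gamma = 0.3971 * 63^1.08 = 34.848788 dB/km
A = 34.848788 * 6.1 = 212.58 dB

212.58 dB


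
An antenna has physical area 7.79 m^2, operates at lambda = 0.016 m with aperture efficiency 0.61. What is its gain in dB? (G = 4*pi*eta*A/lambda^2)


G_linear = 4*pi*0.61*7.79/0.016^2 = 233258.35
G_dB = 10*log10(233258.35) = 53.7 dB

53.7 dB


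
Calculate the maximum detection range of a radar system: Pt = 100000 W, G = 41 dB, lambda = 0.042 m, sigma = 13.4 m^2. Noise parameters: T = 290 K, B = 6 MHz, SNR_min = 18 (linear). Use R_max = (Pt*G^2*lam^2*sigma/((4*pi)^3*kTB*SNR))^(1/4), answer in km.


G_lin = 10^(41/10) = 12589.254118
R^4 = 100000 * 12589.254118^2 * 0.042^2 * 13.4 / ((4*pi)^3 * 1.38e-23 * 290 * 6000000.0 * 18)
R^4 = 4.3679e20 m^4
R_max = (4.3679e20)^(1/4) = 144566.7 m = 144.6 km

144.6 km


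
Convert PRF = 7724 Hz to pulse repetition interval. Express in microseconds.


PRI = 1/7724 = 0.0001294666 s = 129.5 us

129.5 us


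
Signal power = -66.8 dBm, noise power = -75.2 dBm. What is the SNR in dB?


SNR = -66.8 - (-75.2) = 8.4 dB

8.4 dB


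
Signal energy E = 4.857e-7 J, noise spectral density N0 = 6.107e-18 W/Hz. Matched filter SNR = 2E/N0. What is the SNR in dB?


SNR_lin = 2 * 4.857e-7 / 6.107e-18 = 1.591e11
SNR_dB = 10*log10(1.591e11) = 112.0 dB

112.0 dB


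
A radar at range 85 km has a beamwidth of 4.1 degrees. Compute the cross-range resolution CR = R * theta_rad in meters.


BW_rad = 0.071558499
CR = 85000 * 0.071558499 = 6082.5 m

6082.5 m


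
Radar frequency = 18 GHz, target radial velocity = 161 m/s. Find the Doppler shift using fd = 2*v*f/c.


fd = 2 * 161 * 18000000000.0 / 3e8 = 19320.0 Hz

19320.0 Hz


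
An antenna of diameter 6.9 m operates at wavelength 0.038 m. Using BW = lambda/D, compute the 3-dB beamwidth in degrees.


BW_rad = 0.038 / 6.9 = 0.005507
BW_deg = 0.32 degrees

0.32 degrees


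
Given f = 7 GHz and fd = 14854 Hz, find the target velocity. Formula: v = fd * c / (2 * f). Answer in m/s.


v = 14854 * 3e8 / (2 * 7000000000.0) = 318.3 m/s

318.3 m/s


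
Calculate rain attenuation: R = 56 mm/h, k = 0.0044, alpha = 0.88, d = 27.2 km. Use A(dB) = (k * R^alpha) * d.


gamma = 0.0044 * 56^0.88 = 0.152005 dB/km
A = 0.152005 * 27.2 = 4.13 dB

4.13 dB


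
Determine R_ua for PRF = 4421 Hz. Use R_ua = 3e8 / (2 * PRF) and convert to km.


R_ua = 3e8 / (2 * 4421) = 33929.0 m = 33.9 km

33.9 km


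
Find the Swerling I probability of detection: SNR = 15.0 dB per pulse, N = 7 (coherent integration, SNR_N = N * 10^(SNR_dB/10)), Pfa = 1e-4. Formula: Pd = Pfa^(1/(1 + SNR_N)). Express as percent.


SNR_lin = 10^(15.0/10) = 31.62278
SNR_N = 7 * 31.62278 = 221.35946
1/(1 + SNR_N) = 1/222.35946 = 0.0044972
Pd = (1e-4)^0.0044972 = 0.95943
Pd = 95.9%

95.9%


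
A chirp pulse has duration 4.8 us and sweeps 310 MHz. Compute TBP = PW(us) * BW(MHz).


TBP = 4.8 * 310 = 1488.0

1488.0


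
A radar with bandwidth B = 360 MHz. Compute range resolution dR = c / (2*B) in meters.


dR = 3e8 / (2 * 360000000.0) = 0.42 m

0.42 m


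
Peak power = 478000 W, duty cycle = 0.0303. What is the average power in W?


P_avg = 478000 * 0.0303 = 14483.4 W

14483.4 W


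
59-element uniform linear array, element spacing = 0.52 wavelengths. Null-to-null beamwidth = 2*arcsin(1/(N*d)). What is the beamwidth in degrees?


1/(N*d) = 1/(59*0.52) = 0.032595
BW = 2*arcsin(0.032595) = 3.7 degrees

3.7 degrees


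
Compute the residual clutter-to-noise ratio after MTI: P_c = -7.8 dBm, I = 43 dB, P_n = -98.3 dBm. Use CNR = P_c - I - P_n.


CNR = -7.8 - 43 - (-98.3) = 47.5 dB

47.5 dB


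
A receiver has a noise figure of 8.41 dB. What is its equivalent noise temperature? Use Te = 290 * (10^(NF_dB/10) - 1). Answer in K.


NF_lin = 10^(8.41/10) = 6.934258
Te = 290 * (6.934258 - 1) = 1720.9 K

1720.9 K


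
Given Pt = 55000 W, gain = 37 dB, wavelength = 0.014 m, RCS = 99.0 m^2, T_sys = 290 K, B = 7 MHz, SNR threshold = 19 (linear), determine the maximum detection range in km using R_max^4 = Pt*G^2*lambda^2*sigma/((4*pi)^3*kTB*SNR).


G_lin = 10^(37/10) = 5011.872336
R^4 = 55000 * 5011.872336^2 * 0.014^2 * 99.0 / ((4*pi)^3 * 1.38e-23 * 290 * 7000000.0 * 19)
R^4 = 2.53802e19 m^4
R_max = (2.53802e19)^(1/4) = 70978.0 m = 71.0 km

71.0 km


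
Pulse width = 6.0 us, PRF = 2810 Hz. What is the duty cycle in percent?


DC = 6.0e-6 * 2810 * 100 = 1.69%

1.69%


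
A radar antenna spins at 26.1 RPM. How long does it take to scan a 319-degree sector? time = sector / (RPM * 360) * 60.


t = 319 / (26.1 * 360) * 60 = 2.04 s

2.04 s


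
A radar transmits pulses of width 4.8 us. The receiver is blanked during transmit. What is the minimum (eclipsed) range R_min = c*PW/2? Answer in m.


R_min = 3e8 * 4.8e-6 / 2 = 720.0 m

720.0 m


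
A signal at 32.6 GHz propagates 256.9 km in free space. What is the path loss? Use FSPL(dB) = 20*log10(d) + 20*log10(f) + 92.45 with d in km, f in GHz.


20*log10(256.9) = 48.2
20*log10(32.6) = 30.26
FSPL = 170.9 dB

170.9 dB


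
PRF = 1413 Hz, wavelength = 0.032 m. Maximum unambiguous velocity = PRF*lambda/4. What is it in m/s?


V_ua = 1413 * 0.032 / 4 = 11.3 m/s

11.3 m/s


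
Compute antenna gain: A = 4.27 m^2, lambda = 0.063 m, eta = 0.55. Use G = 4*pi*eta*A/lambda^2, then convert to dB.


G_linear = 4*pi*0.55*4.27/0.063^2 = 7435.66
G_dB = 10*log10(7435.66) = 38.7 dB

38.7 dB


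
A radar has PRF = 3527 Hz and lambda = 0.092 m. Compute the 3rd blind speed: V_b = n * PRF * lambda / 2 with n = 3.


V_blind = 3 * 3527 * 0.092 / 2 = 486.7 m/s

486.7 m/s


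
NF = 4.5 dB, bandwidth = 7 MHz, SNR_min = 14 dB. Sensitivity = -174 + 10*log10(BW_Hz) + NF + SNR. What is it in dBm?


10*log10(7000000.0) = 68.45
S = -174 + 68.45 + 4.5 + 14 = -87.0 dBm

-87.0 dBm


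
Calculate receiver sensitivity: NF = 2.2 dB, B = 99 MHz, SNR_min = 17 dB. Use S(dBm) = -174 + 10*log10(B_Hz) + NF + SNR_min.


10*log10(99000000.0) = 79.96
S = -174 + 79.96 + 2.2 + 17 = -74.8 dBm

-74.8 dBm


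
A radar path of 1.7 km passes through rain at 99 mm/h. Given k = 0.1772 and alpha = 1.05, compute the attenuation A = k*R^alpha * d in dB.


gamma = 0.1772 * 99^1.05 = 22.073981 dB/km
A = 22.073981 * 1.7 = 37.53 dB

37.53 dB


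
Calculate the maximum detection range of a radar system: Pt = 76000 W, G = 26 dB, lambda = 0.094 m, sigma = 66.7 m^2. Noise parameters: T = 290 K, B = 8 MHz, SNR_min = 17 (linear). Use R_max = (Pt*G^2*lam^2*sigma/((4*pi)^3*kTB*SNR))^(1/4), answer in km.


G_lin = 10^(26/10) = 398.107171
R^4 = 76000 * 398.107171^2 * 0.094^2 * 66.7 / ((4*pi)^3 * 1.38e-23 * 290 * 8000000.0 * 17)
R^4 = 6.57279e18 m^4
R_max = (6.57279e18)^(1/4) = 50633.4 m = 50.6 km

50.6 km


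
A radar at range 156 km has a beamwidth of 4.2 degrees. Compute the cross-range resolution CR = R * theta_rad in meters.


BW_rad = 0.073303829
CR = 156000 * 0.073303829 = 11435.4 m

11435.4 m


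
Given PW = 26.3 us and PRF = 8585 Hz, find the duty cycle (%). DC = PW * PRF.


DC = 26.3e-6 * 8585 * 100 = 22.58%

22.58%


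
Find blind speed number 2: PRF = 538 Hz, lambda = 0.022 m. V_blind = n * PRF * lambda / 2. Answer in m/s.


V_blind = 2 * 538 * 0.022 / 2 = 11.8 m/s

11.8 m/s


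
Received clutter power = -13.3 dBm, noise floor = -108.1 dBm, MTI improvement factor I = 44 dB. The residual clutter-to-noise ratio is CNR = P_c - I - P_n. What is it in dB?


CNR = -13.3 - 44 - (-108.1) = 50.8 dB

50.8 dB


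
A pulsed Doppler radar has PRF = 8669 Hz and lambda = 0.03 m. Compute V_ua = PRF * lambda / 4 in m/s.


V_ua = 8669 * 0.03 / 4 = 65.0 m/s

65.0 m/s


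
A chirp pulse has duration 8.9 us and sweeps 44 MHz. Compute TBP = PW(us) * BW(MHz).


TBP = 8.9 * 44 = 391.6

391.6


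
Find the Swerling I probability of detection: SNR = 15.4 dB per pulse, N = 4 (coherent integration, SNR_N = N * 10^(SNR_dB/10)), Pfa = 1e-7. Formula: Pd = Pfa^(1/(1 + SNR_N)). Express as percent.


SNR_lin = 10^(15.4/10) = 34.67369
SNR_N = 4 * 34.67369 = 138.69476
1/(1 + SNR_N) = 1/139.69476 = 0.0071585
Pd = (1e-7)^0.0071585 = 0.89103
Pd = 89.1%

89.1%


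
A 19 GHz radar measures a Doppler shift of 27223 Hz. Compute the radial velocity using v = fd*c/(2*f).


v = 27223 * 3e8 / (2 * 19000000000.0) = 214.9 m/s

214.9 m/s


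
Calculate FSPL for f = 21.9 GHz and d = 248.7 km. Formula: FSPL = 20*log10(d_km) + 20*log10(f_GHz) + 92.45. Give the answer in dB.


20*log10(248.7) = 47.91
20*log10(21.9) = 26.81
FSPL = 167.2 dB

167.2 dB


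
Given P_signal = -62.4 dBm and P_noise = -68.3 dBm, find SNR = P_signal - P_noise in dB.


SNR = -62.4 - (-68.3) = 5.9 dB

5.9 dB


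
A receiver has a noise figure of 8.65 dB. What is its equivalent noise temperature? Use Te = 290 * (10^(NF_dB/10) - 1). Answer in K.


NF_lin = 10^(8.65/10) = 7.328245
Te = 290 * (7.328245 - 1) = 1835.2 K

1835.2 K


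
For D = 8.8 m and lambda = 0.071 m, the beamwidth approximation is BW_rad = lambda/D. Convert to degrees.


BW_rad = 0.071 / 8.8 = 0.008068
BW_deg = 0.46 degrees

0.46 degrees


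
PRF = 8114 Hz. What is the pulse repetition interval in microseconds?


PRI = 1/8114 = 0.0001232438 s = 123.2 us

123.2 us


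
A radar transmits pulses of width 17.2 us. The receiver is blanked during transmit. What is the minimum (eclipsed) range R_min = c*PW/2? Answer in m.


R_min = 3e8 * 17.2e-6 / 2 = 2580.0 m

2580.0 m


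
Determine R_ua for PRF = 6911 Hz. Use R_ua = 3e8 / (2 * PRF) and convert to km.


R_ua = 3e8 / (2 * 6911) = 21704.5 m = 21.7 km

21.7 km


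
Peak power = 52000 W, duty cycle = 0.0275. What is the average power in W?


P_avg = 52000 * 0.0275 = 1430.0 W

1430.0 W


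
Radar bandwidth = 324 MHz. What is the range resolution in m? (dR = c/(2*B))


dR = 3e8 / (2 * 324000000.0) = 0.46 m

0.46 m


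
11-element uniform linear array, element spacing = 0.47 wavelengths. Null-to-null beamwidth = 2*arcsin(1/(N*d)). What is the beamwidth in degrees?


1/(N*d) = 1/(11*0.47) = 0.193424
BW = 2*arcsin(0.193424) = 22.3 degrees

22.3 degrees


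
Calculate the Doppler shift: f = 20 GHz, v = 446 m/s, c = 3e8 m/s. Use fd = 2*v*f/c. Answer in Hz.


fd = 2 * 446 * 20000000000.0 / 3e8 = 59466.7 Hz

59466.7 Hz


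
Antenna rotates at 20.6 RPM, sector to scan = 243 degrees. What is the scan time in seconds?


t = 243 / (20.6 * 360) * 60 = 1.97 s

1.97 s


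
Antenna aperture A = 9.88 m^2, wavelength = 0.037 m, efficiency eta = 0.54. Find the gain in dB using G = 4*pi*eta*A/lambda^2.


G_linear = 4*pi*0.54*9.88/0.037^2 = 48973.05
G_dB = 10*log10(48973.05) = 46.9 dB

46.9 dB


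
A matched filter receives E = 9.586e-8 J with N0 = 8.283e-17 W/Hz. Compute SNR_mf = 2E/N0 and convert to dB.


SNR_lin = 2 * 9.586e-8 / 8.283e-17 = 2.315e9
SNR_dB = 10*log10(2.315e9) = 93.6 dB

93.6 dB


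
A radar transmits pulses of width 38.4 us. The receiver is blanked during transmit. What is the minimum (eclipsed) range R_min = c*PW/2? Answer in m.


R_min = 3e8 * 38.4e-6 / 2 = 5760.0 m

5760.0 m


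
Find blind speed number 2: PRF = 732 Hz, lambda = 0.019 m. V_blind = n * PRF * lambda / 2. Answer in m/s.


V_blind = 2 * 732 * 0.019 / 2 = 13.9 m/s

13.9 m/s


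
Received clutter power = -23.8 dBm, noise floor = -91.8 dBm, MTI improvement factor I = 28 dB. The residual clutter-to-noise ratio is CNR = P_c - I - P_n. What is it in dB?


CNR = -23.8 - 28 - (-91.8) = 40.0 dB

40.0 dB


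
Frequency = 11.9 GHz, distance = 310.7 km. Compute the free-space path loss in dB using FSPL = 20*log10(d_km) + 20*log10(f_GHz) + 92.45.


20*log10(310.7) = 49.85
20*log10(11.9) = 21.51
FSPL = 163.8 dB

163.8 dB


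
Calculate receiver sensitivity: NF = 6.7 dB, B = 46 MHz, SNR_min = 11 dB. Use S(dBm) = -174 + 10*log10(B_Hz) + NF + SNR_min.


10*log10(46000000.0) = 76.63
S = -174 + 76.63 + 6.7 + 11 = -79.7 dBm

-79.7 dBm


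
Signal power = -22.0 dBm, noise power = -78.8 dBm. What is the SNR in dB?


SNR = -22.0 - (-78.8) = 56.8 dB

56.8 dB


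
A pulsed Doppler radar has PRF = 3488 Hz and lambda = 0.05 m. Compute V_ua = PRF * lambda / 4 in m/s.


V_ua = 3488 * 0.05 / 4 = 43.6 m/s

43.6 m/s


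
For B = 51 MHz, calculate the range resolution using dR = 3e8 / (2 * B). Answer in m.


dR = 3e8 / (2 * 51000000.0) = 2.94 m

2.94 m


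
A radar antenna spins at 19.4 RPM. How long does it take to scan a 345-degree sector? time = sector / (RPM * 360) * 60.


t = 345 / (19.4 * 360) * 60 = 2.96 s

2.96 s


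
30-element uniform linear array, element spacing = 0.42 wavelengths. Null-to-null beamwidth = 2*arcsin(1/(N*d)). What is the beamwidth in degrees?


1/(N*d) = 1/(30*0.42) = 0.079365
BW = 2*arcsin(0.079365) = 9.1 degrees

9.1 degrees


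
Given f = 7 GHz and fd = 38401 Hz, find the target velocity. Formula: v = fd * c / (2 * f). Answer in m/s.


v = 38401 * 3e8 / (2 * 7000000000.0) = 822.9 m/s

822.9 m/s


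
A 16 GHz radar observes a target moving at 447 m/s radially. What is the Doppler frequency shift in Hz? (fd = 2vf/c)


fd = 2 * 447 * 16000000000.0 / 3e8 = 47680.0 Hz

47680.0 Hz


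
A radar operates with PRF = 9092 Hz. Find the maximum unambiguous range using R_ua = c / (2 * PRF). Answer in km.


R_ua = 3e8 / (2 * 9092) = 16498.0 m = 16.5 km

16.5 km


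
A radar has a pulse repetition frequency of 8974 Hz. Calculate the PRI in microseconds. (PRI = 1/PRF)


PRI = 1/8974 = 0.000111433 s = 111.4 us

111.4 us


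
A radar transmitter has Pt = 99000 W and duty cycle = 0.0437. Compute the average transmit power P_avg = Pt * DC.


P_avg = 99000 * 0.0437 = 4326.3 W

4326.3 W


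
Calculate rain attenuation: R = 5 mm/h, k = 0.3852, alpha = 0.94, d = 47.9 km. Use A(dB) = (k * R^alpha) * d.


gamma = 0.3852 * 5^0.94 = 1.748711 dB/km
A = 1.748711 * 47.9 = 83.76 dB

83.76 dB


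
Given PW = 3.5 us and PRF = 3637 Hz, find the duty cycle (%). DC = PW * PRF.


DC = 3.5e-6 * 3637 * 100 = 1.27%

1.27%


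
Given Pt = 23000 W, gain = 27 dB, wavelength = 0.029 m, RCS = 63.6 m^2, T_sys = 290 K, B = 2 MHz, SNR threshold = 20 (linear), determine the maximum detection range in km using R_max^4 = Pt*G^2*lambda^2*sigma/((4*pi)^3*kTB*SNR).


G_lin = 10^(27/10) = 501.187234
R^4 = 23000 * 501.187234^2 * 0.029^2 * 63.6 / ((4*pi)^3 * 1.38e-23 * 290 * 2000000.0 * 20)
R^4 = 9.72779e17 m^4
R_max = (9.72779e17)^(1/4) = 31405.3 m = 31.4 km

31.4 km


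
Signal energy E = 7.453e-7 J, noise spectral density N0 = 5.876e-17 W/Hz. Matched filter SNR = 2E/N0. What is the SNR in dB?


SNR_lin = 2 * 7.453e-7 / 5.876e-17 = 2.537e10
SNR_dB = 10*log10(2.537e10) = 104.0 dB

104.0 dB


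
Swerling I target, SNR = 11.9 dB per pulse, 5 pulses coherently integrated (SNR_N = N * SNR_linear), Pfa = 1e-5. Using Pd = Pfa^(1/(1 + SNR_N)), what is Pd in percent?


SNR_lin = 10^(11.9/10) = 15.48817
SNR_N = 5 * 15.48817 = 77.44085
1/(1 + SNR_N) = 1/78.44085 = 0.0127485
Pd = (1e-5)^0.0127485 = 0.86349
Pd = 86.3%

86.3%


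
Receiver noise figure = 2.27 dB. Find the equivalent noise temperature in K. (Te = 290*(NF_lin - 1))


NF_lin = 10^(2.27/10) = 1.686553
Te = 290 * (1.686553 - 1) = 199.1 K

199.1 K


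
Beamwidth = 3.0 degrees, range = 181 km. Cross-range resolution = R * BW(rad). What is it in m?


BW_rad = 0.052359878
CR = 181000 * 0.052359878 = 9477.1 m

9477.1 m


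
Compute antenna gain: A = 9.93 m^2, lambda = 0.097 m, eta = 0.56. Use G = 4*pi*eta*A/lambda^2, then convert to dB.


G_linear = 4*pi*0.56*9.93/0.097^2 = 7426.83
G_dB = 10*log10(7426.83) = 38.7 dB

38.7 dB


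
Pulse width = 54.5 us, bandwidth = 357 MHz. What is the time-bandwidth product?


TBP = 54.5 * 357 = 19456.5

19456.5


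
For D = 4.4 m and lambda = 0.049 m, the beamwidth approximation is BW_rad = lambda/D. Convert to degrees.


BW_rad = 0.049 / 4.4 = 0.011136
BW_deg = 0.64 degrees

0.64 degrees


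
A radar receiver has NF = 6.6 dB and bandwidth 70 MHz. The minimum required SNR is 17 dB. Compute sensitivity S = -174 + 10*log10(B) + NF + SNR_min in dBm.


10*log10(70000000.0) = 78.45
S = -174 + 78.45 + 6.6 + 17 = -71.9 dBm

-71.9 dBm


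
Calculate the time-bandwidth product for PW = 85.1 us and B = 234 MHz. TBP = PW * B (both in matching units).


TBP = 85.1 * 234 = 19913.4

19913.4


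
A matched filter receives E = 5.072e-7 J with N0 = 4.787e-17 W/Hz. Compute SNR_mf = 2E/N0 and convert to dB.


SNR_lin = 2 * 5.072e-7 / 4.787e-17 = 2.119e10
SNR_dB = 10*log10(2.119e10) = 103.3 dB

103.3 dB


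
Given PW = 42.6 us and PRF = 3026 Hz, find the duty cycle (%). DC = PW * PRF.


DC = 42.6e-6 * 3026 * 100 = 12.89%

12.89%


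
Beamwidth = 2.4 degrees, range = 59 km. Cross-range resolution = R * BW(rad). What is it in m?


BW_rad = 0.041887902
CR = 59000 * 0.041887902 = 2471.4 m

2471.4 m


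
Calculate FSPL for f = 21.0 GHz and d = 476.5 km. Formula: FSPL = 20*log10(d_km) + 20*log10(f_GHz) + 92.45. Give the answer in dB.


20*log10(476.5) = 53.56
20*log10(21.0) = 26.44
FSPL = 172.5 dB

172.5 dB


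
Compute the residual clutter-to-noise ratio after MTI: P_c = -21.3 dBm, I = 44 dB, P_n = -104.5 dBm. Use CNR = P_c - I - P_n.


CNR = -21.3 - 44 - (-104.5) = 39.2 dB

39.2 dB


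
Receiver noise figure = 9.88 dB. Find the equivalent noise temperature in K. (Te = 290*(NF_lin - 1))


NF_lin = 10^(9.88/10) = 9.727472
Te = 290 * (9.727472 - 1) = 2531.0 K

2531.0 K


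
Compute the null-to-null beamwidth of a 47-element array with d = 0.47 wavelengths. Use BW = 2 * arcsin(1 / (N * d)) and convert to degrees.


1/(N*d) = 1/(47*0.47) = 0.045269
BW = 2*arcsin(0.045269) = 5.2 degrees

5.2 degrees


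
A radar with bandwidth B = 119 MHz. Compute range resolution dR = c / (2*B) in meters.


dR = 3e8 / (2 * 119000000.0) = 1.26 m

1.26 m


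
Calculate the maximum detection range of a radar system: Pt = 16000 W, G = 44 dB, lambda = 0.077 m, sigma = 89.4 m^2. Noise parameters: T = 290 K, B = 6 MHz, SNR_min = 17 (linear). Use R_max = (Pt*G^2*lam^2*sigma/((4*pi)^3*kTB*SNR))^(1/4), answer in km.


G_lin = 10^(44/10) = 25118.864315
R^4 = 16000 * 25118.864315^2 * 0.077^2 * 89.4 / ((4*pi)^3 * 1.38e-23 * 290 * 6000000.0 * 17)
R^4 = 6.6059e21 m^4
R_max = (6.6059e21)^(1/4) = 285090.7 m = 285.1 km

285.1 km


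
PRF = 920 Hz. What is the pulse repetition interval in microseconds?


PRI = 1/920 = 0.0010869565 s = 1087.0 us

1087.0 us


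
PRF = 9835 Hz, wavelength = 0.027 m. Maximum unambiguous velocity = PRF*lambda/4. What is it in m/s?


V_ua = 9835 * 0.027 / 4 = 66.4 m/s

66.4 m/s


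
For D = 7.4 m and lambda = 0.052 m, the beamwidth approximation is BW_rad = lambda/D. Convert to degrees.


BW_rad = 0.052 / 7.4 = 0.007027
BW_deg = 0.4 degrees

0.4 degrees


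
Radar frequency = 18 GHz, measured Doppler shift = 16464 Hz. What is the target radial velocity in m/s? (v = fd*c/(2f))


v = 16464 * 3e8 / (2 * 18000000000.0) = 137.2 m/s

137.2 m/s


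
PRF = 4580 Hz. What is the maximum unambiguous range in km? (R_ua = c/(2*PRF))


R_ua = 3e8 / (2 * 4580) = 32751.1 m = 32.8 km

32.8 km


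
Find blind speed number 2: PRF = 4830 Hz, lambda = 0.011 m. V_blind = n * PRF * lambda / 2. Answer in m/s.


V_blind = 2 * 4830 * 0.011 / 2 = 53.1 m/s

53.1 m/s


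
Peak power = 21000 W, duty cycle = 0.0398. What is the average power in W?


P_avg = 21000 * 0.0398 = 835.8 W

835.8 W


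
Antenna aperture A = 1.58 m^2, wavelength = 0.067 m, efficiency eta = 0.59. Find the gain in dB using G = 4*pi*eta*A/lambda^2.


G_linear = 4*pi*0.59*1.58/0.067^2 = 2609.57
G_dB = 10*log10(2609.57) = 34.2 dB

34.2 dB


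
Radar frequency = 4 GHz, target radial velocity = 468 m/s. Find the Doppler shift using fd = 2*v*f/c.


fd = 2 * 468 * 4000000000.0 / 3e8 = 12480.0 Hz

12480.0 Hz


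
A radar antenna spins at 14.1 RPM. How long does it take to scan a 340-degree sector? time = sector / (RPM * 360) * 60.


t = 340 / (14.1 * 360) * 60 = 4.02 s

4.02 s


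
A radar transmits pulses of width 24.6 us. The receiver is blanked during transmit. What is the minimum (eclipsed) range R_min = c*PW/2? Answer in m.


R_min = 3e8 * 24.6e-6 / 2 = 3690.0 m

3690.0 m


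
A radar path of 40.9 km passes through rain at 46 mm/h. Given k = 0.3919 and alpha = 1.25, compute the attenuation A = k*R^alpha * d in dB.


gamma = 0.3919 * 46^1.25 = 46.94859 dB/km
A = 46.94859 * 40.9 = 1920.2 dB

1920.2 dB


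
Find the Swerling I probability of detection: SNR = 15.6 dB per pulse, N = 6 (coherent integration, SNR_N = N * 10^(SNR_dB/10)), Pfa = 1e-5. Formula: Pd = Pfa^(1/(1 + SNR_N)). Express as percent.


SNR_lin = 10^(15.6/10) = 36.30781
SNR_N = 6 * 36.30781 = 217.84686
1/(1 + SNR_N) = 1/218.84686 = 0.0045694
Pd = (1e-5)^0.0045694 = 0.94875
Pd = 94.9%

94.9%


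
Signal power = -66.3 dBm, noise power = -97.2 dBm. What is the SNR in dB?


SNR = -66.3 - (-97.2) = 30.9 dB

30.9 dB


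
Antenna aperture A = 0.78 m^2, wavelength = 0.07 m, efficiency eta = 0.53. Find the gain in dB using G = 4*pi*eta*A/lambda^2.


G_linear = 4*pi*0.53*0.78/0.07^2 = 1060.19
G_dB = 10*log10(1060.19) = 30.3 dB

30.3 dB


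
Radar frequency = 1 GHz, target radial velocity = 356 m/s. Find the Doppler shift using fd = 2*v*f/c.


fd = 2 * 356 * 1000000000.0 / 3e8 = 2373.3 Hz

2373.3 Hz


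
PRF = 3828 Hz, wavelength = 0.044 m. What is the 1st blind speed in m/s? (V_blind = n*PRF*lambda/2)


V_blind = 1 * 3828 * 0.044 / 2 = 84.2 m/s

84.2 m/s


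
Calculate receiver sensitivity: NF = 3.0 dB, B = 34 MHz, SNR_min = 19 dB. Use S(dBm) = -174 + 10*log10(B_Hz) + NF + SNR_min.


10*log10(34000000.0) = 75.31
S = -174 + 75.31 + 3.0 + 19 = -76.7 dBm

-76.7 dBm


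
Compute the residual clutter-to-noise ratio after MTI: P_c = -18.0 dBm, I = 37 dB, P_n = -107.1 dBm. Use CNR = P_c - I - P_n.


CNR = -18.0 - 37 - (-107.1) = 52.1 dB

52.1 dB


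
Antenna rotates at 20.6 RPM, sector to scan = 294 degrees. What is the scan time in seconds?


t = 294 / (20.6 * 360) * 60 = 2.38 s

2.38 s


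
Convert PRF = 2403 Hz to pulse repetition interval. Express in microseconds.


PRI = 1/2403 = 0.0004161465 s = 416.1 us

416.1 us


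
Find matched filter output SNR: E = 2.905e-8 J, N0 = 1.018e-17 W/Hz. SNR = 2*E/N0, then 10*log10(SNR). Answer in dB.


SNR_lin = 2 * 2.905e-8 / 1.018e-17 = 5.707e9
SNR_dB = 10*log10(5.707e9) = 97.6 dB

97.6 dB


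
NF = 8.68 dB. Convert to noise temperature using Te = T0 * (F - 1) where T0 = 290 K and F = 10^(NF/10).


NF_lin = 10^(8.68/10) = 7.379042
Te = 290 * (7.379042 - 1) = 1849.9 K

1849.9 K


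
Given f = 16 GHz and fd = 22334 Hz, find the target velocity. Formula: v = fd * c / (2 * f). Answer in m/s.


v = 22334 * 3e8 / (2 * 16000000000.0) = 209.4 m/s

209.4 m/s


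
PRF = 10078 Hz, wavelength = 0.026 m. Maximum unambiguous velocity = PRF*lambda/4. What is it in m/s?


V_ua = 10078 * 0.026 / 4 = 65.5 m/s

65.5 m/s


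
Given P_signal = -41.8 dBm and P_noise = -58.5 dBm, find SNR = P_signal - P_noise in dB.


SNR = -41.8 - (-58.5) = 16.7 dB

16.7 dB


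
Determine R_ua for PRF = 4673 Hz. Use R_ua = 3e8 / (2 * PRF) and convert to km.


R_ua = 3e8 / (2 * 4673) = 32099.3 m = 32.1 km

32.1 km


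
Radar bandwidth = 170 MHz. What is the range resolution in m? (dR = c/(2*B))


dR = 3e8 / (2 * 170000000.0) = 0.88 m

0.88 m


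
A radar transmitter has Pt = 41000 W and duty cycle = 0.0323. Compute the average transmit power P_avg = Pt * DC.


P_avg = 41000 * 0.0323 = 1324.3 W

1324.3 W


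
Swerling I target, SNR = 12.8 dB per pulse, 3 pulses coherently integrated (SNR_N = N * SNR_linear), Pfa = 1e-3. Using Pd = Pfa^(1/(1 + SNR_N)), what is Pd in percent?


SNR_lin = 10^(12.8/10) = 19.05461
SNR_N = 3 * 19.05461 = 57.16383
1/(1 + SNR_N) = 1/58.16383 = 0.0171928
Pd = (1e-3)^0.0171928 = 0.88802
Pd = 88.8%

88.8%


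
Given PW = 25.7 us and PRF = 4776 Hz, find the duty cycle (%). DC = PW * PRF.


DC = 25.7e-6 * 4776 * 100 = 12.27%

12.27%


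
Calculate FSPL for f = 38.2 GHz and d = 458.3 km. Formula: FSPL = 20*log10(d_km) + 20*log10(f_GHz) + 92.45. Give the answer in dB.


20*log10(458.3) = 53.22
20*log10(38.2) = 31.64
FSPL = 177.3 dB

177.3 dB


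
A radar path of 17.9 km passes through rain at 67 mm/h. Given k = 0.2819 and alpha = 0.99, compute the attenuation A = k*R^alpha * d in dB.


gamma = 0.2819 * 67^0.99 = 18.109611 dB/km
A = 18.109611 * 17.9 = 324.16 dB

324.16 dB


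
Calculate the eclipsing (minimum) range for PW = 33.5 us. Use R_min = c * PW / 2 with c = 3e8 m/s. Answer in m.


R_min = 3e8 * 33.5e-6 / 2 = 5025.0 m

5025.0 m


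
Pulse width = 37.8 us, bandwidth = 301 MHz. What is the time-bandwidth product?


TBP = 37.8 * 301 = 11377.8

11377.8


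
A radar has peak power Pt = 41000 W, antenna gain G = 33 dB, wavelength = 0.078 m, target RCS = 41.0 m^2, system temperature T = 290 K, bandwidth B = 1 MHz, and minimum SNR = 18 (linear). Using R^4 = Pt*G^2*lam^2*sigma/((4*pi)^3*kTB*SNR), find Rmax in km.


G_lin = 10^(33/10) = 1995.262315
R^4 = 41000 * 1995.262315^2 * 0.078^2 * 41.0 / ((4*pi)^3 * 1.38e-23 * 290 * 1000000.0 * 18)
R^4 = 2.84825e20 m^4
R_max = (2.84825e20)^(1/4) = 129910.6 m = 129.9 km

129.9 km


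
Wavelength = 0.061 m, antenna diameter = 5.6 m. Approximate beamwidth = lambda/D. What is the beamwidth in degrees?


BW_rad = 0.061 / 5.6 = 0.010893
BW_deg = 0.62 degrees

0.62 degrees


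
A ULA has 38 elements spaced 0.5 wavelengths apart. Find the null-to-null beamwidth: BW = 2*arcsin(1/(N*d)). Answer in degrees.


1/(N*d) = 1/(38*0.5) = 0.052632
BW = 2*arcsin(0.052632) = 6.0 degrees

6.0 degrees


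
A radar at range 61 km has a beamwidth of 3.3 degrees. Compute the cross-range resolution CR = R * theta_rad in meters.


BW_rad = 0.057595865
CR = 61000 * 0.057595865 = 3513.3 m

3513.3 m


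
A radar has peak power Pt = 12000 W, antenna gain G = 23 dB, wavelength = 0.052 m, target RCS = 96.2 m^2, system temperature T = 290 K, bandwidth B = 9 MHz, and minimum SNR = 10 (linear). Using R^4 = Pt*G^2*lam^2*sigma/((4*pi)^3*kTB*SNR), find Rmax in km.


G_lin = 10^(23/10) = 199.526231
R^4 = 12000 * 199.526231^2 * 0.052^2 * 96.2 / ((4*pi)^3 * 1.38e-23 * 290 * 9000000.0 * 10)
R^4 = 1.73866e17 m^4
R_max = (1.73866e17)^(1/4) = 20419.9 m = 20.4 km

20.4 km


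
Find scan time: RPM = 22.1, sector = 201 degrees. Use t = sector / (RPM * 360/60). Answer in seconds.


t = 201 / (22.1 * 360) * 60 = 1.52 s

1.52 s


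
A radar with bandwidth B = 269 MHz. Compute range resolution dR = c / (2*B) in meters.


dR = 3e8 / (2 * 269000000.0) = 0.56 m

0.56 m


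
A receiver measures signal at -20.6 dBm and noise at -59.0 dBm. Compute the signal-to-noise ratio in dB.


SNR = -20.6 - (-59.0) = 38.4 dB

38.4 dB


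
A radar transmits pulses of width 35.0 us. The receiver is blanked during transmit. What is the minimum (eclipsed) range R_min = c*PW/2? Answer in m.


R_min = 3e8 * 35.0e-6 / 2 = 5250.0 m

5250.0 m


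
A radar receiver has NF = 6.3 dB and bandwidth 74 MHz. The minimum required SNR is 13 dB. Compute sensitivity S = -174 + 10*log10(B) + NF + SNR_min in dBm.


10*log10(74000000.0) = 78.69
S = -174 + 78.69 + 6.3 + 13 = -76.0 dBm

-76.0 dBm


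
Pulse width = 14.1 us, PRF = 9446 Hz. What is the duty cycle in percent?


DC = 14.1e-6 * 9446 * 100 = 13.32%

13.32%


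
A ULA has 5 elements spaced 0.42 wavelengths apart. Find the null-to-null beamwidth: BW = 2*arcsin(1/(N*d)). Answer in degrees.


1/(N*d) = 1/(5*0.42) = 0.47619
BW = 2*arcsin(0.47619) = 56.9 degrees

56.9 degrees


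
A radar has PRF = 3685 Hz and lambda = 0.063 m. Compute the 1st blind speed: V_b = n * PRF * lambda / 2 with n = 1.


V_blind = 1 * 3685 * 0.063 / 2 = 116.1 m/s

116.1 m/s


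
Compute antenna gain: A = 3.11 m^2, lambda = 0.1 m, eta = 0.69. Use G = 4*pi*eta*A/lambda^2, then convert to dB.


G_linear = 4*pi*0.69*3.11/0.1^2 = 2696.62
G_dB = 10*log10(2696.62) = 34.3 dB

34.3 dB


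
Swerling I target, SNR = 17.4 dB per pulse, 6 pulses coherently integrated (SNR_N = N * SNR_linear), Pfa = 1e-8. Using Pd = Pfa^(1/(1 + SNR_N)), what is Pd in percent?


SNR_lin = 10^(17.4/10) = 54.95409
SNR_N = 6 * 54.95409 = 329.72454
1/(1 + SNR_N) = 1/330.72454 = 0.0030237
Pd = (1e-8)^0.0030237 = 0.94582
Pd = 94.6%

94.6%


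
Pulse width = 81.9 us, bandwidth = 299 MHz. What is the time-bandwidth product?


TBP = 81.9 * 299 = 24488.1

24488.1


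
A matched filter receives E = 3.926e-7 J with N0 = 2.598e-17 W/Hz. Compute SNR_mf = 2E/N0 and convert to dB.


SNR_lin = 2 * 3.926e-7 / 2.598e-17 = 3.022e10
SNR_dB = 10*log10(3.022e10) = 104.8 dB

104.8 dB


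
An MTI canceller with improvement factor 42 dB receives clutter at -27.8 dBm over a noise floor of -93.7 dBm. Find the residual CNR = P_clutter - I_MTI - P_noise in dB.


CNR = -27.8 - 42 - (-93.7) = 23.9 dB

23.9 dB
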